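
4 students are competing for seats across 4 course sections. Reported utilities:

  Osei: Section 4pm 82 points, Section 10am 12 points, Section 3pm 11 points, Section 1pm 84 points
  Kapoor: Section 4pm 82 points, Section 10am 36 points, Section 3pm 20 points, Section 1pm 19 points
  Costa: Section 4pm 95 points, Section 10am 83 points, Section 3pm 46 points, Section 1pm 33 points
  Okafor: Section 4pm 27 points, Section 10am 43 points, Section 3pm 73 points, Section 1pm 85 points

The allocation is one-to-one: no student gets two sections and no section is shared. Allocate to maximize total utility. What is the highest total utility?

Optimal: Osei→Section 1pm (84 points), Kapoor→Section 4pm (82 points), Costa→Section 10am (83 points), Okafor→Section 3pm (73 points) — total 84+82+83+73 = 322 points.

Max total: 322 points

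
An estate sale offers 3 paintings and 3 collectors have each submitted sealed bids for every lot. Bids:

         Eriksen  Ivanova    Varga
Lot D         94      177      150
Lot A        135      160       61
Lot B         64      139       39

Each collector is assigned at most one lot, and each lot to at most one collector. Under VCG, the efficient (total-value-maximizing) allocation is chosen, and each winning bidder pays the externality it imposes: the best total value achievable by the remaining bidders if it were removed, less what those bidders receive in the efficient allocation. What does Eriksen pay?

Eriksen pays $21.

Efficient allocation: Eriksen→Lot A ($135), Ivanova→Lot B ($139), Varga→Lot D ($150); total welfare W = $424.
Eriksen receives Lot A at value $135, so the others get W − 135 = $289.
Without Eriksen: best allocation of the remaining 2 bidders over all 3 lots is Ivanova→Lot A ($160), Varga→Lot D ($150), total $310.
VCG payment = (others' best without Eriksen) − (others' welfare with Eriksen) = 310 − 289 = $21.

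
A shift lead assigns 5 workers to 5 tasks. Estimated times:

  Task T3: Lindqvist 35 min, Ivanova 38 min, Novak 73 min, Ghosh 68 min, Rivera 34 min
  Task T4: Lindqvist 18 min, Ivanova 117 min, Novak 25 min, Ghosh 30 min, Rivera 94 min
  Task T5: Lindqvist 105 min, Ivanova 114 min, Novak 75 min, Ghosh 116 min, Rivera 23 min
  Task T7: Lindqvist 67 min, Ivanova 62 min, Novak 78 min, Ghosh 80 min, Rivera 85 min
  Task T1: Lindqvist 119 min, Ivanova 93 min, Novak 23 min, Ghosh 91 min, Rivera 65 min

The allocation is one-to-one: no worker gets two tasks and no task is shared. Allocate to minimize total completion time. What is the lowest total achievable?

Min total: 173 min

Optimal: Lindqvist→Task T3 (35 min), Ivanova→Task T7 (62 min), Novak→Task T1 (23 min), Ghosh→Task T4 (30 min), Rivera→Task T5 (23 min) — total 35+62+23+30+23 = 173 min.
Min-entry greedy (repeatedly take the single cheapest remaining cell) gives 182 min, worse by 9.
Next-best assignment: Lindqvist→Task T7, Ivanova→Task T3, Novak→Task T1, Ghosh→Task T4, Rivera→Task T5 = 181 min.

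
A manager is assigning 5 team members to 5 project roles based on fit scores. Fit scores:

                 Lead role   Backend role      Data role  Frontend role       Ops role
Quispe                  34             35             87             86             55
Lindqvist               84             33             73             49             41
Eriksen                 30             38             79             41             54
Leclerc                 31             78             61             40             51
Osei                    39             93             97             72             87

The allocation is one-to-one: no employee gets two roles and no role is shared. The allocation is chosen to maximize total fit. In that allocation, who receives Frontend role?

Quispe receives Frontend role.

Optimal: Quispe→Frontend role (86 pts), Lindqvist→Lead role (84 pts), Eriksen→Data role (79 pts), Leclerc→Backend role (78 pts), Osei→Ops role (87 pts) — total 86+84+79+78+87 = 414 pts.
Max-entry greedy (repeatedly take the single best remaining cell) gives 399 pts, worse by 15.
Quispe's own top role is Data role (87 pts), but forcing Quispe→Data role and reassigning the rest optimally gives only 377 pts — worse by 37.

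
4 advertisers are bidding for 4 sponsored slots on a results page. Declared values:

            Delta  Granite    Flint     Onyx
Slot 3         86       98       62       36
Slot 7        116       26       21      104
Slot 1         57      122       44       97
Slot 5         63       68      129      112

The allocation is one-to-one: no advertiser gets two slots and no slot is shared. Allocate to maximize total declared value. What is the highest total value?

Optimal: Delta→Slot 3 ($86), Granite→Slot 1 ($122), Flint→Slot 5 ($129), Onyx→Slot 7 ($104) — total 86+122+129+104 = $441.
Row-greedy (each advertiser in turn takes its best remaining slot) gives $403, worse by 38.
No other one-to-one assignment exceeds $441.

Maximum total: $441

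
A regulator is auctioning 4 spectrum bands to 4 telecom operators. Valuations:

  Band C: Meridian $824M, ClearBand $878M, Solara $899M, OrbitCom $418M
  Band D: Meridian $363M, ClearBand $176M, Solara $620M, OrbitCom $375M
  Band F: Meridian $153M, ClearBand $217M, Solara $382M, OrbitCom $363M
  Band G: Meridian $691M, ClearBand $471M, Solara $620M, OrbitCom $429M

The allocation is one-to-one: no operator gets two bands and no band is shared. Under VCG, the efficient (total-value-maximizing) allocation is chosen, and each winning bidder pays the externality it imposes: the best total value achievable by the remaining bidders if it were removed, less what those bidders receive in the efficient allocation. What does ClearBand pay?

Efficient allocation: Meridian→Band G ($691M), ClearBand→Band C ($878M), Solara→Band D ($620M), OrbitCom→Band F ($363M); total welfare W = $2552M.
ClearBand receives Band C at value $878M, so the others get W − 878 = $1674M.
Without ClearBand: best allocation of the remaining 3 bidders over all 4 bands is Meridian→Band G ($691M), Solara→Band C ($899M), OrbitCom→Band D ($375M), total $1965M.
VCG payment = (others' best without ClearBand) − (others' welfare with ClearBand) = 1965 − 1674 = $291M.

ClearBand pays $291M.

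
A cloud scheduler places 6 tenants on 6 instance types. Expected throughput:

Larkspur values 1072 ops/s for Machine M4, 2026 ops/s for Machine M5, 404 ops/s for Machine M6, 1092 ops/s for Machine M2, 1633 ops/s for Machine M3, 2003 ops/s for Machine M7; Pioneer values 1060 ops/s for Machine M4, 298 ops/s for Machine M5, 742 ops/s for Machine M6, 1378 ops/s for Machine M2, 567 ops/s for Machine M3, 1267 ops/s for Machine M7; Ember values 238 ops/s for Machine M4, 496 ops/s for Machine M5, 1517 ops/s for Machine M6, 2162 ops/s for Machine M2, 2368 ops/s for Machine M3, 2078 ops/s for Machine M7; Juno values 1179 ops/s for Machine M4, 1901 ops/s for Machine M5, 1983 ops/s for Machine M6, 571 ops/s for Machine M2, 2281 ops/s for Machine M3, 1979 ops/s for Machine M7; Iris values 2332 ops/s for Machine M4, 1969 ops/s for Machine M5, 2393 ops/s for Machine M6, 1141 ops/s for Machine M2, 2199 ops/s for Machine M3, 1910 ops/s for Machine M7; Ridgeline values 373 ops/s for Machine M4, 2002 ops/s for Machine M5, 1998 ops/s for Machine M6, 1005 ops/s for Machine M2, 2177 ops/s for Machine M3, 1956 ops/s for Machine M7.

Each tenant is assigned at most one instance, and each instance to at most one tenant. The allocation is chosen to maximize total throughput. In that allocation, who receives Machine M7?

Ember receives Machine M7.

This is a one-to-one assignment (maximum-weight bipartite matching).
Optimal: Larkspur→Machine M5 (2026 ops/s), Pioneer→Machine M2 (1378 ops/s), Ember→Machine M7 (2078 ops/s), Juno→Machine M3 (2281 ops/s), Iris→Machine M4 (2332 ops/s), Ridgeline→Machine M6 (1998 ops/s) — total 2026+1378+2078+2281+2332+1998 = 12093 ops/s.
Column-greedy (each instance in turn goes to its best remaining tenant) gives 12066 ops/s, worse by 27.
Next-best assignment: Larkspur→Machine M5, Pioneer→Machine M2, Ember→Machine M3, Juno→Machine M7, Iris→Machine M4, Ridgeline→Machine M6 = 12081 ops/s.
Ember's own top instance is Machine M3 (2368 ops/s), but forcing Ember→Machine M3 and reassigning the rest optimally gives only 12081 ops/s — worse by 12.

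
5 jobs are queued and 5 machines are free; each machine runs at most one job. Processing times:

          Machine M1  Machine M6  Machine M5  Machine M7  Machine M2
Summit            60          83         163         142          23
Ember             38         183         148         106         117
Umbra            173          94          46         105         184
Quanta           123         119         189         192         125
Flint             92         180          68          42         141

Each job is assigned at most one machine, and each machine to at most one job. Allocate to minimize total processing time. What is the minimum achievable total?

Minimum total: 268 min

Optimal: Summit→Machine M2 (23 min), Ember→Machine M1 (38 min), Umbra→Machine M5 (46 min), Quanta→Machine M6 (119 min), Flint→Machine M7 (42 min) — total 23+38+46+119+42 = 268 min.
Column-greedy (each machine in turn goes to its cheapest remaining job) gives 334 min, worse by 66.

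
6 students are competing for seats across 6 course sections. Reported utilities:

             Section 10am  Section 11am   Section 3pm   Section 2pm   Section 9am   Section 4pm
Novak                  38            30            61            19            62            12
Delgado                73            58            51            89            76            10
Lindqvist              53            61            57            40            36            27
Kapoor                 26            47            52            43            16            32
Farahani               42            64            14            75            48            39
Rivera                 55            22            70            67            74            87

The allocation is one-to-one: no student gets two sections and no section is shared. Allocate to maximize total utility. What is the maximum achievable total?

Maximum total: 410 points

This is the linear assignment problem.
Optimal: Novak→Section 9am (62 points), Delgado→Section 10am (73 points), Lindqvist→Section 11am (61 points), Kapoor→Section 3pm (52 points), Farahani→Section 2pm (75 points), Rivera→Section 4pm (87 points) — total 62+73+61+52+75+87 = 410 points.
Checked against all permutations: 410 points is optimal.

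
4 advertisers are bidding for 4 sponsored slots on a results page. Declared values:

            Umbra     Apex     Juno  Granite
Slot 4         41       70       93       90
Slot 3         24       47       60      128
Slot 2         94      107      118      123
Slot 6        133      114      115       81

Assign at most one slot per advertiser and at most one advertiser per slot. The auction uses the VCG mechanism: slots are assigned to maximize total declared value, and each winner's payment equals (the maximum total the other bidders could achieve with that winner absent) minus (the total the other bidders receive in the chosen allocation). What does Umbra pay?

Efficient allocation: Umbra→Slot 6 ($133), Apex→Slot 2 ($107), Juno→Slot 4 ($93), Granite→Slot 3 ($128); total welfare W = $461.
Umbra receives Slot 6 at value $133, so the others get W − 133 = $328.
Without Umbra: best allocation of the remaining 3 bidders over all 4 slots is Apex→Slot 6 ($114), Juno→Slot 2 ($118), Granite→Slot 3 ($128), total $360.
VCG payment = (others' best without Umbra) − (others' welfare with Umbra) = 360 − 328 = $32.

Umbra pays $32.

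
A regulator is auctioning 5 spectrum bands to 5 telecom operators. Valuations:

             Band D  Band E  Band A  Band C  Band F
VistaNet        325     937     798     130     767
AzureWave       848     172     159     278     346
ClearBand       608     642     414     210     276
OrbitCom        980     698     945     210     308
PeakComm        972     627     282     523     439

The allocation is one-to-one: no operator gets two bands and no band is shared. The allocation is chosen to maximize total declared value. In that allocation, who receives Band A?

OrbitCom receives Band A.

Optimal: VistaNet→Band F ($767M), AzureWave→Band D ($848M), ClearBand→Band E ($642M), OrbitCom→Band A ($945M), PeakComm→Band C ($523M) — total 767+848+642+945+523 = $3725M.
Max-entry greedy (repeatedly take the single best remaining cell) gives $3200M, worse by 525.
OrbitCom's own top band is Band D ($980M), but forcing OrbitCom→Band D and reassigning the rest optimally gives only $3289M — worse by 436.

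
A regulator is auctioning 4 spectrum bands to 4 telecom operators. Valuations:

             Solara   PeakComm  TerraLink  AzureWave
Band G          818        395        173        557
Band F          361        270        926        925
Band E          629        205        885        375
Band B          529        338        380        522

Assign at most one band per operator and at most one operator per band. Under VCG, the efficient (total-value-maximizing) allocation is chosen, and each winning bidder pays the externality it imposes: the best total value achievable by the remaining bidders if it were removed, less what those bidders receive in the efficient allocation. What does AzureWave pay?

AzureWave pays $41M.

Efficient allocation: Solara→Band G ($818M), PeakComm→Band B ($338M), TerraLink→Band E ($885M), AzureWave→Band F ($925M); total welfare W = $2966M.
AzureWave receives Band F at value $925M, so the others get W − 925 = $2041M.
Without AzureWave: best allocation of the remaining 3 bidders over all 4 bands is Solara→Band G ($818M), PeakComm→Band B ($338M), TerraLink→Band F ($926M), total $2082M.
VCG payment = (others' best without AzureWave) − (others' welfare with AzureWave) = 2082 − 2041 = $41M.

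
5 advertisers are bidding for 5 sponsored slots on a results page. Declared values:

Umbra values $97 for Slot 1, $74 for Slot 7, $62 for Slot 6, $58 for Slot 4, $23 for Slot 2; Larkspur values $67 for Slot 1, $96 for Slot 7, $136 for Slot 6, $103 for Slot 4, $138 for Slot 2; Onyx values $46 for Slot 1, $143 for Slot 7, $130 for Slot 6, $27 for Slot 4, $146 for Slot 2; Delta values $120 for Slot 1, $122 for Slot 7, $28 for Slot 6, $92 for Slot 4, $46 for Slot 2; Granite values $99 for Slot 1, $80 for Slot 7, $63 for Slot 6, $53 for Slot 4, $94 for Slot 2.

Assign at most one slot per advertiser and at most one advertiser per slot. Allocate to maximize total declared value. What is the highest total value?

Maximum total: $562

Optimal: Umbra→Slot 1 ($97), Larkspur→Slot 6 ($136), Onyx→Slot 7 ($143), Delta→Slot 4 ($92), Granite→Slot 2 ($94) — total 97+136+143+92+94 = $562.
Row-greedy (each advertiser in turn takes its best remaining slot) gives $533, worse by 29.
Checked against all permutations: $562 is optimal.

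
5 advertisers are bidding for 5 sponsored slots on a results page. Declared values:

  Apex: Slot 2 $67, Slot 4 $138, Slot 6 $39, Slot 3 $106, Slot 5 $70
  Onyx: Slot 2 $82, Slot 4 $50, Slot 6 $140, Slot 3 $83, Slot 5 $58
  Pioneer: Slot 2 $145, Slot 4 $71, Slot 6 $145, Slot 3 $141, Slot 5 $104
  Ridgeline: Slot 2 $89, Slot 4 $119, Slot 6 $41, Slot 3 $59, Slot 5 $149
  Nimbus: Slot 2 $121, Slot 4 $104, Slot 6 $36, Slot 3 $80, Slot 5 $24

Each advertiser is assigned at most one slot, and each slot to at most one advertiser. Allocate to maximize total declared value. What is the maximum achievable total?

Maximum total: $689

Optimal: Apex→Slot 4 ($138), Onyx→Slot 6 ($140), Pioneer→Slot 3 ($141), Ridgeline→Slot 5 ($149), Nimbus→Slot 2 ($121) — total 138+140+141+149+121 = $689.
Column-greedy (each slot in turn goes to its best remaining advertiser) gives $652, worse by 37.
No other one-to-one assignment exceeds $689.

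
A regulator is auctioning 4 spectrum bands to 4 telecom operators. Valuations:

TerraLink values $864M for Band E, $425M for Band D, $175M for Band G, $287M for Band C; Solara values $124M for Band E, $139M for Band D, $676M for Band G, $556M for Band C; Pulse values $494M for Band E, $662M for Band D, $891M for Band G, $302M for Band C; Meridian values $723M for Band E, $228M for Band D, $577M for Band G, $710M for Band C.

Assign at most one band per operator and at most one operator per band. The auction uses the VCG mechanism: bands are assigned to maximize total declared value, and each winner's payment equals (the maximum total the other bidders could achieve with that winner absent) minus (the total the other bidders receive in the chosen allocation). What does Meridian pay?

Meridian pays $109M.

Efficient allocation: TerraLink→Band E ($864M), Solara→Band G ($676M), Pulse→Band D ($662M), Meridian→Band C ($710M); total welfare W = $2912M.
Meridian receives Band C at value $710M, so the others get W − 710 = $2202M.
Without Meridian: best allocation of the remaining 3 bidders over all 4 bands is TerraLink→Band E ($864M), Solara→Band C ($556M), Pulse→Band G ($891M), total $2311M.
VCG payment = (others' best without Meridian) − (others' welfare with Meridian) = 2311 − 2202 = $109M.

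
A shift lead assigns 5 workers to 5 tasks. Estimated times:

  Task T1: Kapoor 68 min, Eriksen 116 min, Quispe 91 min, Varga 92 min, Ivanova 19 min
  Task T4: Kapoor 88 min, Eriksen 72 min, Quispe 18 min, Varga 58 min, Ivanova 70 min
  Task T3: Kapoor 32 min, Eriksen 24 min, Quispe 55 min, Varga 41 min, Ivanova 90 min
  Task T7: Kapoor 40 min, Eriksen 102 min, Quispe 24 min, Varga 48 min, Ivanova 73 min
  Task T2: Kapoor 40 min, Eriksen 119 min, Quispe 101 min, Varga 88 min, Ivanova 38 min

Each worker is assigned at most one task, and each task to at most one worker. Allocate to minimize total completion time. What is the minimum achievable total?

Optimal: Kapoor→Task T2 (40 min), Eriksen→Task T3 (24 min), Quispe→Task T4 (18 min), Varga→Task T7 (48 min), Ivanova→Task T1 (19 min) — total 40+24+18+48+19 = 149 min.
Column-greedy (each task in turn goes to its cheapest remaining worker) gives 189 min, worse by 40.
Swapping Eriksen↔Varga (Eriksen→Task T7 102 min, Varga→Task T3 41 min) adds 71.

Minimum total: 149 min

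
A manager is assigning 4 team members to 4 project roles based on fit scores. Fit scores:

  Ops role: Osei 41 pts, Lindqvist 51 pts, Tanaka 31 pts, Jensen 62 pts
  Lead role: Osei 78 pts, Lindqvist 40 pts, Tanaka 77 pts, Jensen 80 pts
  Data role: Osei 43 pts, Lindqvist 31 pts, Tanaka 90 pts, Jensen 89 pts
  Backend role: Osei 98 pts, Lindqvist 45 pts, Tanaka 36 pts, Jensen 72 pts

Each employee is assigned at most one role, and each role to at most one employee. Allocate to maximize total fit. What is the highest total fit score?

This is a one-to-one assignment (maximum-weight bipartite matching).
Optimal: Osei→Backend role (98 pts), Lindqvist→Ops role (51 pts), Tanaka→Data role (90 pts), Jensen→Lead role (80 pts) — total 98+51+90+80 = 319 pts.
Column-greedy (each role in turn goes to its best remaining employee) gives 275 pts, worse by 44.
Swapping Tanaka↔Osei (Tanaka→Backend role 36 pts, Osei→Data role 43 pts) loses 109.
Checked against all permutations: 319 pts is optimal.

Maximum total: 319 pts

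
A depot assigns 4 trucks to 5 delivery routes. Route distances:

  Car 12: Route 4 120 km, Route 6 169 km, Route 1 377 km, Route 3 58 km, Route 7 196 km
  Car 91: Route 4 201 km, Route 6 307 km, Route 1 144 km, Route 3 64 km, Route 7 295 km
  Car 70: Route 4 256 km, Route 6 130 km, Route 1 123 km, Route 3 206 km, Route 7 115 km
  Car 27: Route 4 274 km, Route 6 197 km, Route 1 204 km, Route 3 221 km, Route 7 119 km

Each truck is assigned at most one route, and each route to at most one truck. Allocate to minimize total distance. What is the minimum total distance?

Optimal: Car 12→Route 4 (120 km), Car 91→Route 3 (64 km), Car 70→Route 1 (123 km), Car 27→Route 7 (119 km) — total 120+64+123+119 = 426 km.
Min-entry greedy (repeatedly take the single cheapest remaining cell) gives 514 km, worse by 88.
Next-best assignment: Car 12→Route 4, Car 91→Route 3, Car 70→Route 6, Car 27→Route 7 = 433 km.
Swapping Car 91↔Car 12 (Car 91→Route 4 201 km, Car 12→Route 3 58 km) adds 75.

Minimum total: 426 km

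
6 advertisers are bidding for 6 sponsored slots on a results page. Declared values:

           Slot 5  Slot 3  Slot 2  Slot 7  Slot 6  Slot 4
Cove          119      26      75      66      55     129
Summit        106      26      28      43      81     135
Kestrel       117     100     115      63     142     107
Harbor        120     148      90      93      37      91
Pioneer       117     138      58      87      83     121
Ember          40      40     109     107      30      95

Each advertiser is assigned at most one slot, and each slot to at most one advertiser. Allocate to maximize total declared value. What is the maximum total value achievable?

This is a one-to-one assignment (maximum-weight bipartite matching).
Optimal: Cove→Slot 5 ($119), Summit→Slot 4 ($135), Kestrel→Slot 6 ($142), Harbor→Slot 3 ($148), Pioneer→Slot 7 ($87), Ember→Slot 2 ($109) — total 119+135+142+148+87+109 = $740.
Column-greedy (each slot in turn goes to its best remaining advertiser) gives $690, worse by 50.
Every other assignment is strictly worse.

Max total: $740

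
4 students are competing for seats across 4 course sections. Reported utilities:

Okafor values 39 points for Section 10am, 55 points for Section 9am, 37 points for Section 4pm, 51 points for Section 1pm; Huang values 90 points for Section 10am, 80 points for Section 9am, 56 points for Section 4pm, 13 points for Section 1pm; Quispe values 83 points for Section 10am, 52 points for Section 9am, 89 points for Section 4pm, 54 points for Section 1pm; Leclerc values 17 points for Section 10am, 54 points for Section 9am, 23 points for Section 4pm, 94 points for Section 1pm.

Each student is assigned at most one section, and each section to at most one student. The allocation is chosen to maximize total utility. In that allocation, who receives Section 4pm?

Quispe receives Section 4pm.

Optimal: Okafor→Section 9am (55 points), Huang→Section 10am (90 points), Quispe→Section 4pm (89 points), Leclerc→Section 1pm (94 points) — total 55+90+89+94 = 328 points.
Checked against all permutations: 328 points is optimal.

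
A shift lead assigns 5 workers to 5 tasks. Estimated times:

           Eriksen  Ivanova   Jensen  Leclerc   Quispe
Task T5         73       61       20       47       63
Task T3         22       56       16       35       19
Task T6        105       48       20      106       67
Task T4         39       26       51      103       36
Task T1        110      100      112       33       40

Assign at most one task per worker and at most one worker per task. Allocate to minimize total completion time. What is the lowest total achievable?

Minimum total: 155 min

This is the linear assignment problem.
Optimal: Eriksen→Task T3 (22 min), Ivanova→Task T4 (26 min), Jensen→Task T6 (20 min), Leclerc→Task T5 (47 min), Quispe→Task T1 (40 min) — total 22+26+20+47+40 = 155 min.
Column-greedy (each task in turn goes to its cheapest remaining worker) gives 159 min, worse by 4.
Swapping Leclerc↔Jensen (Leclerc→Task T6 106 min, Jensen→Task T5 20 min) adds 59.
Every other assignment is strictly worse.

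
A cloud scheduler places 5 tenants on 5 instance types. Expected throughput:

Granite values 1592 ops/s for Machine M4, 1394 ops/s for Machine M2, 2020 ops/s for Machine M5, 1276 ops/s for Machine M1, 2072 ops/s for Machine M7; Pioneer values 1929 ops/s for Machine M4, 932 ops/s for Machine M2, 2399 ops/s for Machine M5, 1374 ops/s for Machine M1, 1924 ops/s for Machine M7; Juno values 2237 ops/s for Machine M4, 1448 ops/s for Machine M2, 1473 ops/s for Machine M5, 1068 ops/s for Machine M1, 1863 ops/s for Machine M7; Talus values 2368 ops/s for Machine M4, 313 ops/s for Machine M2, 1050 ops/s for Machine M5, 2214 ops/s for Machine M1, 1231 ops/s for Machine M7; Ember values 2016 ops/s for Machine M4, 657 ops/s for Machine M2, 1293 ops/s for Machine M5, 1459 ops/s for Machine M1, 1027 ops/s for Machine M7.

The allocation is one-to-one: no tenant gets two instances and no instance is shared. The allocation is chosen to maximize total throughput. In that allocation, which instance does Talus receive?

Optimal: Granite→Machine M7 (2072 ops/s), Pioneer→Machine M5 (2399 ops/s), Juno→Machine M2 (1448 ops/s), Talus→Machine M1 (2214 ops/s), Ember→Machine M4 (2016 ops/s) — total 2072+2399+1448+2214+2016 = 10149 ops/s.
Column-greedy (each instance in turn goes to its best remaining tenant) gives 9746 ops/s, worse by 403.
Talus's own top instance is Machine M4 (2368 ops/s), but forcing Talus→Machine M4 and reassigning the rest optimally gives only 9746 ops/s — worse by 403.

Talus receives Machine M1.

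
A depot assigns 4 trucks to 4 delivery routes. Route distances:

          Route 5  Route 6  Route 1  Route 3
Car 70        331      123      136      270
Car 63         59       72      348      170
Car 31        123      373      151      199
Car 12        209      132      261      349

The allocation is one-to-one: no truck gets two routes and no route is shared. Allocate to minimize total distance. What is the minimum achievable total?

Optimal: Car 70→Route 1 (136 km), Car 63→Route 5 (59 km), Car 31→Route 3 (199 km), Car 12→Route 6 (132 km) — total 136+59+199+132 = 526 km.
Column-greedy (each route in turn goes to its cheapest remaining truck) gives 682 km, worse by 156.
Next-best assignment: Car 70→Route 1, Car 63→Route 3, Car 31→Route 5, Car 12→Route 6 = 561 km.
Swapping Car 63↔Car 12 (Car 63→Route 6 72 km, Car 12→Route 5 209 km) adds 90.

Minimum total: 526 km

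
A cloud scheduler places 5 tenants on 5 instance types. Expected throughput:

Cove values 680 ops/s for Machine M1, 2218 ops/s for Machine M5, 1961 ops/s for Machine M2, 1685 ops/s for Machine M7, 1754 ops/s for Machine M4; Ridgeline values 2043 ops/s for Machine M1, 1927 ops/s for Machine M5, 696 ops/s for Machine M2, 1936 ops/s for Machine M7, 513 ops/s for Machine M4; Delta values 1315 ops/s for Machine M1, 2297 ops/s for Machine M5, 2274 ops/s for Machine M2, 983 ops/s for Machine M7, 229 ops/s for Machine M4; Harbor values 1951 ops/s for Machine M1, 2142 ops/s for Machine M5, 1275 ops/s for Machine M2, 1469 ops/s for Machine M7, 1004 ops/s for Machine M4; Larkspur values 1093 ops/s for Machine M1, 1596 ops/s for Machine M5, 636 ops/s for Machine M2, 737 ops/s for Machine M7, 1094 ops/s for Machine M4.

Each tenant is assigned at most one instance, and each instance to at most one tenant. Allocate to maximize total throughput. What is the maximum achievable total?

Treat this as an assignment problem: match each tenant to one instance.
Optimal: Cove→Machine M4 (1754 ops/s), Ridgeline→Machine M7 (1936 ops/s), Delta→Machine M2 (2274 ops/s), Harbor→Machine M1 (1951 ops/s), Larkspur→Machine M5 (1596 ops/s) — total 1754+1936+2274+1951+1596 = 9511 ops/s.
Column-greedy (each instance in turn goes to its best remaining tenant) gives 8864 ops/s, worse by 647.
Next-best assignment: Cove→Machine M5, Ridgeline→Machine M7, Delta→Machine M2, Harbor→Machine M1, Larkspur→Machine M4 = 9473 ops/s.

Maximum total: 9511 ops/s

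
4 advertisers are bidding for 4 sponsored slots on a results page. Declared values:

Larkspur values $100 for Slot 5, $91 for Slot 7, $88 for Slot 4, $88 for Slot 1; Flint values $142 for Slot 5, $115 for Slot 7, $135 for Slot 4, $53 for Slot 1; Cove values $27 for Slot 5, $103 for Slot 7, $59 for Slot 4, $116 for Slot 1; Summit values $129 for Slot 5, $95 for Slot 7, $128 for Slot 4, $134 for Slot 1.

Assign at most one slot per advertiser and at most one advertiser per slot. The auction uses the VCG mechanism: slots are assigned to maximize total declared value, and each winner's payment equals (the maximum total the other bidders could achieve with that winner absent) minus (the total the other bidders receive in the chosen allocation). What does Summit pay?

Efficient allocation: Larkspur→Slot 7 ($91), Flint→Slot 5 ($142), Cove→Slot 1 ($116), Summit→Slot 4 ($128); total welfare W = $477.
Summit receives Slot 4 at value $128, so the others get W − 128 = $349.
Without Summit: best allocation of the remaining 3 bidders over all 4 slots is Larkspur→Slot 5 ($100), Flint→Slot 4 ($135), Cove→Slot 1 ($116), total $351.
VCG payment = (others' best without Summit) − (others' welfare with Summit) = 351 − 349 = $2.

Summit pays $2.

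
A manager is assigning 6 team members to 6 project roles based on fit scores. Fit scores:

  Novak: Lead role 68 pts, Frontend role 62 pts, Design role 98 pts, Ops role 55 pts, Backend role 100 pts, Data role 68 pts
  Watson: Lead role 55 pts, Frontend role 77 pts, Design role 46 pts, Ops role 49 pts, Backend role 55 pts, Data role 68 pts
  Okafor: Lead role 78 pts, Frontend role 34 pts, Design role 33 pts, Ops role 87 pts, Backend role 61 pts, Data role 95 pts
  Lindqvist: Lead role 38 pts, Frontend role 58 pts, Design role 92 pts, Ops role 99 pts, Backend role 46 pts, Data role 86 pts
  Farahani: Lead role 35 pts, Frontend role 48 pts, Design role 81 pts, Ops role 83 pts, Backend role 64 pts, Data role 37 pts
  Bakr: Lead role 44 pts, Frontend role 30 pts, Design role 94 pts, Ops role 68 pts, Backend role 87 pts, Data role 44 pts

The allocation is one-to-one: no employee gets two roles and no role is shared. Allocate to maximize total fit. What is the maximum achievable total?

Maximum total: 518 pts

Optimal: Novak→Backend role (100 pts), Watson→Frontend role (77 pts), Okafor→Lead role (78 pts), Lindqvist→Data role (86 pts), Farahani→Ops role (83 pts), Bakr→Design role (94 pts) — total 100+77+78+86+83+94 = 518 pts.
Row-greedy (each employee in turn takes its best remaining role) gives 496 pts, worse by 22.
Swapping Farahani↔Bakr (Farahani→Design role 81 pts, Bakr→Ops role 68 pts) loses 28.
No other one-to-one assignment exceeds 518 pts.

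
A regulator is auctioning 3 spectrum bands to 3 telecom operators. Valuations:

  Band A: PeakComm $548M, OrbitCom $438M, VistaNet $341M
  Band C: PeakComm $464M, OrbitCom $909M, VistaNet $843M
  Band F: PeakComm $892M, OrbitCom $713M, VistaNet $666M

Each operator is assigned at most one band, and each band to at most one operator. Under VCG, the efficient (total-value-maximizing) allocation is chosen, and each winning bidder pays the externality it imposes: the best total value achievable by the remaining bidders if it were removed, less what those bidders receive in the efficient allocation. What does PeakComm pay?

Efficient allocation: PeakComm→Band F ($892M), OrbitCom→Band A ($438M), VistaNet→Band C ($843M); total welfare W = $2173M.
PeakComm receives Band F at value $892M, so the others get W − 892 = $1281M.
Without PeakComm: best allocation of the remaining 2 bidders over all 3 bands is OrbitCom→Band C ($909M), VistaNet→Band F ($666M), total $1575M.
VCG payment = (others' best without PeakComm) − (others' welfare with PeakComm) = 1575 − 1281 = $294M.

PeakComm pays $294M.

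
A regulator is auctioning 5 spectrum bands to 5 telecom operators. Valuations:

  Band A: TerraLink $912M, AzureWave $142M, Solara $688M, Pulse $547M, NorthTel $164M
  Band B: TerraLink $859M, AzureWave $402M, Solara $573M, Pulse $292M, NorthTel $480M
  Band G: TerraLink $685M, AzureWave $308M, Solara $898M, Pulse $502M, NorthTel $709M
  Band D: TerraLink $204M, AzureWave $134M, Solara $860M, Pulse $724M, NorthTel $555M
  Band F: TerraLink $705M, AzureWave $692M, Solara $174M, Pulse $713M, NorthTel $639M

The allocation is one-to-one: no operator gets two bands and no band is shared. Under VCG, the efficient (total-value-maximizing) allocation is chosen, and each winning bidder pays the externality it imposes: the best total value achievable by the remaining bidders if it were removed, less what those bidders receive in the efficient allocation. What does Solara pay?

Solara pays $229M.

Efficient allocation: TerraLink→Band A ($912M), AzureWave→Band F ($692M), Solara→Band G ($898M), Pulse→Band D ($724M), NorthTel→Band B ($480M); total welfare W = $3706M.
Solara receives Band G at value $898M, so the others get W − 898 = $2808M.
Without Solara: best allocation of the remaining 4 bidders over all 5 bands is TerraLink→Band A ($912M), AzureWave→Band F ($692M), Pulse→Band D ($724M), NorthTel→Band G ($709M), total $3037M.
VCG payment = (others' best without Solara) − (others' welfare with Solara) = 3037 − 2808 = $229M.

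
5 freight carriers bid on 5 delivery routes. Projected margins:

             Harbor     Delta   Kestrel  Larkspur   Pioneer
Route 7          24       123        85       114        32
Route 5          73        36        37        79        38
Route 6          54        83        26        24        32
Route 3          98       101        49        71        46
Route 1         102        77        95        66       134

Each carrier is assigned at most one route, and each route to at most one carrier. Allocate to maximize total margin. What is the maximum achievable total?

Optimal: Harbor→Route 3 ($98k), Delta→Route 6 ($83k), Kestrel→Route 7 ($85k), Larkspur→Route 5 ($79k), Pioneer→Route 1 ($134k) — total 98+83+85+79+134 = $479k.
Row-greedy (each carrier in turn takes its best remaining route) gives $385k, worse by 94.
Next-best assignment: Harbor→Route 3, Delta→Route 6, Kestrel→Route 5, Larkspur→Route 7, Pioneer→Route 1 = $466k.

Maximum total: $479k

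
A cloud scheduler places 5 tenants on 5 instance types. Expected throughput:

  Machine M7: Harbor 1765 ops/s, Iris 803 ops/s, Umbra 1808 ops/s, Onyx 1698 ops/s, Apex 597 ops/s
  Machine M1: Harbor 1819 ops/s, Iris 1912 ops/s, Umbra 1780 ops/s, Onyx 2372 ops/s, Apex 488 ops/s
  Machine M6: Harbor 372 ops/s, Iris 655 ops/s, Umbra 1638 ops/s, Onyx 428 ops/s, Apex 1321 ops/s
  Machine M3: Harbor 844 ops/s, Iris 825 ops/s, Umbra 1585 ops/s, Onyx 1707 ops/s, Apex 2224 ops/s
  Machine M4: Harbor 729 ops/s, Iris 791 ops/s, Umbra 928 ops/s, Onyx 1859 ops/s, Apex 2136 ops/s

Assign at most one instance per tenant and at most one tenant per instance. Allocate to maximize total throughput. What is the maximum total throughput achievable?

This is the linear assignment problem.
Optimal: Harbor→Machine M7 (1765 ops/s), Iris→Machine M1 (1912 ops/s), Umbra→Machine M6 (1638 ops/s), Onyx→Machine M4 (1859 ops/s), Apex→Machine M3 (2224 ops/s) — total 1765+1912+1638+1859+2224 = 9398 ops/s.
Column-greedy (each instance in turn goes to its best remaining tenant) gives 7136 ops/s, worse by 2262.
Next-best assignment: Harbor→Machine M7, Iris→Machine M1, Umbra→Machine M6, Onyx→Machine M3, Apex→Machine M4 = 9158 ops/s.

Max total: 9398 ops/s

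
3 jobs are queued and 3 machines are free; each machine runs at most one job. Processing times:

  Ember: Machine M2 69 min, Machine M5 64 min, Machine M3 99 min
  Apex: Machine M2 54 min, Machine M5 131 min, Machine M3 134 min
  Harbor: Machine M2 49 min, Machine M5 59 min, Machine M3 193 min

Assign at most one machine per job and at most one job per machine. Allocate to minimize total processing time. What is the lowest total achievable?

This is a one-to-one assignment (minimum-cost bipartite matching).
Optimal: Ember→Machine M3 (99 min), Apex→Machine M2 (54 min), Harbor→Machine M5 (59 min) — total 99+54+59 = 212 min.
Column-greedy (each machine in turn goes to its cheapest remaining job) gives 247 min, worse by 35.
Every other assignment is strictly worse.

Minimum total: 212 min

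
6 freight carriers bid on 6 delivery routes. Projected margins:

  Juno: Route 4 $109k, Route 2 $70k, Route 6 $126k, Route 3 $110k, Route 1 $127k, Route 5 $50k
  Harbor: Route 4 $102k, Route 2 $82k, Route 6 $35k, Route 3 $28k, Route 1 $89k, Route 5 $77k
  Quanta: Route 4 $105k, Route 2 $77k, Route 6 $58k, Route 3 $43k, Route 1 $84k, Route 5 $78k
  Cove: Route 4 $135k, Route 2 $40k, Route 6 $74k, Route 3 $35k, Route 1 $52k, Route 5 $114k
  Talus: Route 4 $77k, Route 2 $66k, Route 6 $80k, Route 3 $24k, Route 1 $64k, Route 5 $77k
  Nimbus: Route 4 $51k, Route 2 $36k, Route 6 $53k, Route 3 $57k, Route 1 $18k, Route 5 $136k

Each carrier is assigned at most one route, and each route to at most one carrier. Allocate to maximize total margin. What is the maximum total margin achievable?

Optimal: Juno→Route 3 ($110k), Harbor→Route 2 ($82k), Quanta→Route 1 ($84k), Cove→Route 4 ($135k), Talus→Route 6 ($80k), Nimbus→Route 5 ($136k) — total 110+82+84+135+80+136 = $627k.
Column-greedy (each route in turn goes to its best remaining carrier) gives $561k, worse by 66.

Maximum total: $627k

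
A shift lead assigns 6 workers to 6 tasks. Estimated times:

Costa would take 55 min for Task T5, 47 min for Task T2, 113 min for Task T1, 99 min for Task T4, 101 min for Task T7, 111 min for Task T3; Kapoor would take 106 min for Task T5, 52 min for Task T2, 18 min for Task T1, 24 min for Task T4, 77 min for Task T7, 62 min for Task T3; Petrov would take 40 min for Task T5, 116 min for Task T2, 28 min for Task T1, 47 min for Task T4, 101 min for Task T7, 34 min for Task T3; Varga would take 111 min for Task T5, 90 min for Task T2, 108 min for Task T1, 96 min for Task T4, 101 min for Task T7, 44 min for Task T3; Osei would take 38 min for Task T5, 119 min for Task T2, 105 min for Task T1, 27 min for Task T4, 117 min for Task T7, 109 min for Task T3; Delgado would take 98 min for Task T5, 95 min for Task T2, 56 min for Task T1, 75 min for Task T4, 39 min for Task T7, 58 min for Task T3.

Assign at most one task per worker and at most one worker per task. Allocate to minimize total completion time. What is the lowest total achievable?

Optimal: Costa→Task T2 (47 min), Kapoor→Task T1 (18 min), Petrov→Task T5 (40 min), Varga→Task T3 (44 min), Osei→Task T4 (27 min), Delgado→Task T7 (39 min) — total 47+18+40+44+27+39 = 215 min.
Row-greedy (each worker in turn takes its cheapest remaining task) gives 272 min, worse by 57.

Minimum total: 215 min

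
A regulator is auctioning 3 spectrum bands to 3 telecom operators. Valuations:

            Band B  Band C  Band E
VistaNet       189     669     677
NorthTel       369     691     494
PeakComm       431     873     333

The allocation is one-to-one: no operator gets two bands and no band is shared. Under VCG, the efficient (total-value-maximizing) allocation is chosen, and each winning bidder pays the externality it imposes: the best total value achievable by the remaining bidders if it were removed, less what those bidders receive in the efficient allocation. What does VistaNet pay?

VistaNet pays $125M.

Efficient allocation: VistaNet→Band E ($677M), NorthTel→Band B ($369M), PeakComm→Band C ($873M); total welfare W = $1919M.
VistaNet receives Band E at value $677M, so the others get W − 677 = $1242M.
Without VistaNet: best allocation of the remaining 2 bidders over all 3 bands is NorthTel→Band E ($494M), PeakComm→Band C ($873M), total $1367M.
VCG payment = (others' best without VistaNet) − (others' welfare with VistaNet) = 1367 − 1242 = $125M.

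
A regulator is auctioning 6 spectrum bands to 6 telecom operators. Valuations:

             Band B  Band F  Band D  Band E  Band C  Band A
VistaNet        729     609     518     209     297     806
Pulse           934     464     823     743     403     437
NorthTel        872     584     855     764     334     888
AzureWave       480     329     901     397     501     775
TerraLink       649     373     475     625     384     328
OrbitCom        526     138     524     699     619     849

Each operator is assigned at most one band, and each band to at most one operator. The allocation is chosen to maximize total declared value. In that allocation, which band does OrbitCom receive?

Optimal: VistaNet→Band F ($609M), Pulse→Band B ($934M), NorthTel→Band A ($888M), AzureWave→Band D ($901M), TerraLink→Band E ($625M), OrbitCom→Band C ($619M) — total 609+934+888+901+625+619 = $4576M.
Next-best assignment: VistaNet→Band A, Pulse→Band B, NorthTel→Band F, AzureWave→Band D, TerraLink→Band E, OrbitCom→Band C = $4469M.
OrbitCom's own top band is Band A ($849M), but forcing OrbitCom→Band A and reassigning the rest optimally gives only $4441M — worse by 135.

OrbitCom receives Band C.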